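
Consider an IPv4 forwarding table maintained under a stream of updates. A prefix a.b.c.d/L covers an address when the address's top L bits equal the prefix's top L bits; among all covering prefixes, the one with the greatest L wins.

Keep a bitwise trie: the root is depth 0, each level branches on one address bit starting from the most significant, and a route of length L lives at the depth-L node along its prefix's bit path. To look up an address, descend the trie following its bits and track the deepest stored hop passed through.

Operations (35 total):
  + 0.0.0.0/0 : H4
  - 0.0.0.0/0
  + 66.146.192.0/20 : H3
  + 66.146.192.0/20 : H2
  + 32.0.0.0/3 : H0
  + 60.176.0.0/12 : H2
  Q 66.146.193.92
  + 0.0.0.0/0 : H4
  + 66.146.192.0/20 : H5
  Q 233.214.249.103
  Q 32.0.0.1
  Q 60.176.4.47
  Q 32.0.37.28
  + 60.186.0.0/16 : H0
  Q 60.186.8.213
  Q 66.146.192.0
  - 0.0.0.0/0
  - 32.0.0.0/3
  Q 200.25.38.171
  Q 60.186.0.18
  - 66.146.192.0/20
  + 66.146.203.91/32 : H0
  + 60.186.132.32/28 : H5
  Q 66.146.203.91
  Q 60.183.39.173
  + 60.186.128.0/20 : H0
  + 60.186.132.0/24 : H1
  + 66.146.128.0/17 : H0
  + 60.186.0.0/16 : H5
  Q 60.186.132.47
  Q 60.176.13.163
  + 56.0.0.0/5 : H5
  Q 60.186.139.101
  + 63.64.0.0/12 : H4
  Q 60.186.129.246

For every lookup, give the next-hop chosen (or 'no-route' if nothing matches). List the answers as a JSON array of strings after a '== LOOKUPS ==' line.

Apply in order:
  + 0.0.0.0/0 (H4) depth=0
  - 0.0.0.0/0 clear@0
  + 66.146.192.0/20 (H3) depth=20
  + 66.146.192.0/20 (H2) depth=20
  + 32.0.0.0/3 (H0) depth=3
  + 60.176.0.0/12 (H2) depth=12
  Q 66.146.193.92: descend 01000010100100101100 ; hops seen [H2] ; pick H2
  + 0.0.0.0/0 (H4) depth=0
  + 66.146.192.0/20 (H5) depth=20
  Q 233.214.249.103: descend ε ; hops seen [H4] ; pick H4
  Q 32.0.0.1: descend 001 ; hops seen [H4,H0] ; pick H0
  Q 60.176.4.47: descend 001111001011 ; hops seen [H4,H0,H2] ; pick H2
  Q 32.0.37.28: descend 001 ; hops seen [H4,H0] ; pick H0
  + 60.186.0.0/16 (H0) depth=16
  Q 60.186.8.213: descend 0011110010111010 ; hops seen [H4,H0,H2,H0] ; pick H0
  Q 66.146.192.0: descend 01000010100100101100 ; hops seen [H4,H5] ; pick H5
  - 0.0.0.0/0 clear@0
  - 32.0.0.0/3 clear@3
  Q 200.25.38.171: descend ε ; hops seen [∅] ; pick no-route
  Q 60.186.0.18: descend 0011110010111010 ; hops seen [H2,H0] ; pick H0
  - 66.146.192.0/20 clear@20
  + 66.146.203.91/32 (H0) depth=32
  + 60.186.132.32/28 (H5) depth=28
  Q 66.146.203.91: descend 01000010100100101100101101011011 ; hops seen [H0] ; pick H0
  Q 60.183.39.173: descend 001111001011 ; hops seen [H2] ; pick H2
  + 60.186.128.0/20 (H0) depth=20
  + 60.186.132.0/24 (H1) depth=24
  + 66.146.128.0/17 (H0) depth=17
  + 60.186.0.0/16 (H5) depth=16
  Q 60.186.132.47: descend 0011110010111010100001000010 ; hops seen [H2,H5,H0,H1,H5] ; pick H5
  Q 60.176.13.163: descend 001111001011 ; hops seen [H2] ; pick H2
  + 56.0.0.0/5 (H5) depth=5
  Q 60.186.139.101: descend 00111100101110101000 ; hops seen [H5,H2,H5,H0] ; pick H0
  + 63.64.0.0/12 (H4) depth=12
  Q 60.186.129.246: descend 001111001011101010000 ; hops seen [H5,H2,H5,H0] ; pick H0

== LOOKUPS ==
["H2","H4","H0","H2","H0","H0","H5","no-route","H0","H0","H2","H5","H2","H0","H0"]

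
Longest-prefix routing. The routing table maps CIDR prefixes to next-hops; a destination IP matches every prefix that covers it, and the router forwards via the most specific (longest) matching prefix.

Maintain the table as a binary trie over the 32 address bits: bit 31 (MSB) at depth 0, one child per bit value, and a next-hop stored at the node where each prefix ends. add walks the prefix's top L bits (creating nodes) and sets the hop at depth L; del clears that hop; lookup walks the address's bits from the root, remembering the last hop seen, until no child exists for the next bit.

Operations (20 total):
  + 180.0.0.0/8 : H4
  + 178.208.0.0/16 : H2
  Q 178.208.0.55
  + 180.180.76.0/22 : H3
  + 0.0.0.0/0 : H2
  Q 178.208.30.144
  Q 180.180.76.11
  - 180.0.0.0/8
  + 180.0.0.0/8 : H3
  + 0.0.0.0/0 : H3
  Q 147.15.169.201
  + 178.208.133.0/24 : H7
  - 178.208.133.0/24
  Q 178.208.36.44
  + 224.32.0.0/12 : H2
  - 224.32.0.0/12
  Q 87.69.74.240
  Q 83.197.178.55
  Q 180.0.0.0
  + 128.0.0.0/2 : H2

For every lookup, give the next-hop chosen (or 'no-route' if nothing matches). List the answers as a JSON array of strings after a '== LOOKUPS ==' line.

Trace:
  + 180.0.0.0/8 (H4) depth=8
  + 178.208.0.0/16 (H2) depth=16
  lookup 178.208.0.55: bits 1011001011010000 walk d0:-→d1:-→d2:-→d3:-→d4:-→d5:-→d6:-→d7:-→d8:-→d9:-→d10:-→d11:-→d12:-→d13:-→d14:-→d15:-→d16:H2 -> H2
  + 180.180.76.0/22 (H3) depth=22
  + 0.0.0.0/0 (H2) depth=0
  lookup 178.208.30.144: bits 1011001011010000 walk d0:H2→d1:-→d2:-→d3:-→d4:-→d5:-→d6:-→d7:-→d8:-→d9:-→d10:-→d11:-→d12:-→d13:-→d14:-→d15:-→d16:H2 -> H2
  lookup 180.180.76.11: bits 1011010010110100010011 walk d0:H2→d1:-→d2:-→d3:-→d4:-→d5:-→d6:-→d7:-→d8:H4→d9:-→d10:-→d11:-→d12:-→d13:-→d14:-→d15:-→d16:-→d17:-→d18:-→d19:-→d20:-→d21:-→d22:H3 -> H3
  - 180.0.0.0/8 clear@8
  + 180.0.0.0/8 (H3) depth=8
  + 0.0.0.0/0 (H3) depth=0
  lookup 147.15.169.201: bits 10 walk d0:H3→d1:-→d2:- -> H3
  + 178.208.133.0/24 (H7) depth=24
  - 178.208.133.0/24 clear@24
  lookup 178.208.36.44: bits 1011001011010000 walk d0:H3→d1:-→d2:-→d3:-→d4:-→d5:-→d6:-→d7:-→d8:-→d9:-→d10:-→d11:-→d12:-→d13:-→d14:-→d15:-→d16:H2 -> H2
  + 224.32.0.0/12 (H2) depth=12
  - 224.32.0.0/12 clear@12
  lookup 87.69.74.240: bits ε walk d0:H3 -> H3
  lookup 83.197.178.55: bits ε walk d0:H3 -> H3
  lookup 180.0.0.0: bits 10110100 walk d0:H3→d1:-→d2:-→d3:-→d4:-→d5:-→d6:-→d7:-→d8:H3 -> H3
  + 128.0.0.0/2 (H2) depth=2

== LOOKUPS ==
["H2","H2","H3","H3","H2","H3","H3","H3"]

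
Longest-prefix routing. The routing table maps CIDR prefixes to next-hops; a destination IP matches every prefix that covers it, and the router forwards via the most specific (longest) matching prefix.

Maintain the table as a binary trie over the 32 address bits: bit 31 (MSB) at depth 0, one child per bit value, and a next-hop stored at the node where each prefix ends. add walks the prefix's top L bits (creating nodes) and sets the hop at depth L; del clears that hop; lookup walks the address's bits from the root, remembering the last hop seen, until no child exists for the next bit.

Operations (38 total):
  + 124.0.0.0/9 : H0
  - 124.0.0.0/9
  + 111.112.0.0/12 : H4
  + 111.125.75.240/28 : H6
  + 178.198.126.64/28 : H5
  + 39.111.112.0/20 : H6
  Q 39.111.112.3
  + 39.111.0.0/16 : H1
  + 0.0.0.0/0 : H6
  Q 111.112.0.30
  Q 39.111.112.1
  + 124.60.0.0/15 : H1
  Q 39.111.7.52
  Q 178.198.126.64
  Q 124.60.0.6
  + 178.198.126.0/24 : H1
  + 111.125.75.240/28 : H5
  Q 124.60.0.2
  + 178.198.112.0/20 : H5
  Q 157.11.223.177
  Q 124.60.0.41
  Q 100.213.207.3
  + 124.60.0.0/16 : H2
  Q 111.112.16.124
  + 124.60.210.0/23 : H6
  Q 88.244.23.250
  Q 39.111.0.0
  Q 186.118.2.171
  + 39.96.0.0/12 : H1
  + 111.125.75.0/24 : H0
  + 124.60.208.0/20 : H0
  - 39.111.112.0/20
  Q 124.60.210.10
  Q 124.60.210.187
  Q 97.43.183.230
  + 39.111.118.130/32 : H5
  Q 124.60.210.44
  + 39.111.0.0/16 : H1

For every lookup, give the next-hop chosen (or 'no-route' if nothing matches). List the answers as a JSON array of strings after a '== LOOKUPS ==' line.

Apply in order:
  add 124.0.0.0/9 -> H0 at depth 9
  - 124.0.0.0/9 clear@9
  add 111.112.0.0/12 -> H4 at depth 12
  add 111.125.75.240/28 -> H6 at depth 28
  add 178.198.126.64/28 -> H5 at depth 28
  add 39.111.112.0/20 -> H6 at depth 20
  ? 39.111.112.3  path d0:-→d1:-→d2:-→d3:-→d4:-→d5:-→d6:-→d7:-→d8:-→d9:-→d10:-→d11:-→d12:-→d13:-→d14:-→d15:-→d16:-→d17:-→d18:-→d19:-→d20:H6  best=H6
  add 39.111.0.0/16 -> H1 at depth 16
  add 0.0.0.0/0 -> H6 at depth 0
  ? 111.112.0.30  path d0:H6→d1:-→d2:-→d3:-→d4:-→d5:-→d6:-→d7:-→d8:-→d9:-→d10:-→d11:-→d12:H4  best=H4
  ? 39.111.112.1  path d0:H6→d1:-→d2:-→d3:-→d4:-→d5:-→d6:-→d7:-→d8:-→d9:-→d10:-→d11:-→d12:-→d13:-→d14:-→d15:-→d16:H1→d17:-→d18:-→d19:-→d20:H6  best=H6
  add 124.60.0.0/15 -> H1 at depth 15
  ? 39.111.7.52  path d0:H6→d1:-→d2:-→d3:-→d4:-→d5:-→d6:-→d7:-→d8:-→d9:-→d10:-→d11:-→d12:-→d13:-→d14:-→d15:-→d16:H1→d17:-  best=H1
  ? 178.198.126.64  path d0:H6→d1:-→d2:-→d3:-→d4:-→d5:-→d6:-→d7:-→d8:-→d9:-→d10:-→d11:-→d12:-→d13:-→d14:-→d15:-→d16:-→d17:-→d18:-→d19:-→d20:-→d21:-→d22:-→d23:-→d24:-→d25:-→d26:-→d27:-→d28:H5  best=H5
  ? 124.60.0.6  path d0:H6→d1:-→d2:-→d3:-→d4:-→d5:-→d6:-→d7:-→d8:-→d9:-→d10:-→d11:-→d12:-→d13:-→d14:-→d15:H1  best=H1
  add 178.198.126.0/24 -> H1 at depth 24
  add 111.125.75.240/28 -> H5 at depth 28
  ? 124.60.0.2  path d0:H6→d1:-→d2:-→d3:-→d4:-→d5:-→d6:-→d7:-→d8:-→d9:-→d10:-→d11:-→d12:-→d13:-→d14:-→d15:H1  best=H1
  add 178.198.112.0/20 -> H5 at depth 20
  ? 157.11.223.177  path d0:H6→d1:-→d2:-  best=H6
  ? 124.60.0.41  path d0:H6→d1:-→d2:-→d3:-→d4:-→d5:-→d6:-→d7:-→d8:-→d9:-→d10:-→d11:-→d12:-→d13:-→d14:-→d15:H1  best=H1
  ? 100.213.207.3  path d0:H6→d1:-→d2:-→d3:-→d4:-  best=H6
  add 124.60.0.0/16 -> H2 at depth 16
  ? 111.112.16.124  path d0:H6→d1:-→d2:-→d3:-→d4:-→d5:-→d6:-→d7:-→d8:-→d9:-→d10:-→d11:-→d12:H4  best=H4
  add 124.60.210.0/23 -> H6 at depth 23
  ? 88.244.23.250  path d0:H6→d1:-→d2:-  best=H6
  ? 39.111.0.0  path d0:H6→d1:-→d2:-→d3:-→d4:-→d5:-→d6:-→d7:-→d8:-→d9:-→d10:-→d11:-→d12:-→d13:-→d14:-→d15:-→d16:H1→d17:-  best=H1
  ? 186.118.2.171  path d0:H6→d1:-→d2:-→d3:-→d4:-  best=H6
  add 39.96.0.0/12 -> H1 at depth 12
  add 111.125.75.0/24 -> H0 at depth 24
  add 124.60.208.0/20 -> H0 at depth 20
  - 39.111.112.0/20 clear@20
  ? 124.60.210.10  path d0:H6→d1:-→d2:-→d3:-→d4:-→d5:-→d6:-→d7:-→d8:-→d9:-→d10:-→d11:-→d12:-→d13:-→d14:-→d15:H1→d16:H2→d17:-→d18:-→d19:-→d20:H0→d21:-→d22:-→d23:H6  best=H6
  ? 124.60.210.187  path d0:H6→d1:-→d2:-→d3:-→d4:-→d5:-→d6:-→d7:-→d8:-→d9:-→d10:-→d11:-→d12:-→d13:-→d14:-→d15:H1→d16:H2→d17:-→d18:-→d19:-→d20:H0→d21:-→d22:-→d23:H6  best=H6
  ? 97.43.183.230  path d0:H6→d1:-→d2:-→d3:-→d4:-  best=H6
  add 39.111.118.130/32 -> H5 at depth 32
  ? 124.60.210.44  path d0:H6→d1:-→d2:-→d3:-→d4:-→d5:-→d6:-→d7:-→d8:-→d9:-→d10:-→d11:-→d12:-→d13:-→d14:-→d15:H1→d16:H2→d17:-→d18:-→d19:-→d20:H0→d21:-→d22:-→d23:H6  best=H6
  add 39.111.0.0/16 -> H1 at depth 16

== LOOKUPS ==
["H6","H4","H6","H1","H5","H1","H1","H6","H1","H6","H4","H6","H1","H6","H6","H6","H6","H6"]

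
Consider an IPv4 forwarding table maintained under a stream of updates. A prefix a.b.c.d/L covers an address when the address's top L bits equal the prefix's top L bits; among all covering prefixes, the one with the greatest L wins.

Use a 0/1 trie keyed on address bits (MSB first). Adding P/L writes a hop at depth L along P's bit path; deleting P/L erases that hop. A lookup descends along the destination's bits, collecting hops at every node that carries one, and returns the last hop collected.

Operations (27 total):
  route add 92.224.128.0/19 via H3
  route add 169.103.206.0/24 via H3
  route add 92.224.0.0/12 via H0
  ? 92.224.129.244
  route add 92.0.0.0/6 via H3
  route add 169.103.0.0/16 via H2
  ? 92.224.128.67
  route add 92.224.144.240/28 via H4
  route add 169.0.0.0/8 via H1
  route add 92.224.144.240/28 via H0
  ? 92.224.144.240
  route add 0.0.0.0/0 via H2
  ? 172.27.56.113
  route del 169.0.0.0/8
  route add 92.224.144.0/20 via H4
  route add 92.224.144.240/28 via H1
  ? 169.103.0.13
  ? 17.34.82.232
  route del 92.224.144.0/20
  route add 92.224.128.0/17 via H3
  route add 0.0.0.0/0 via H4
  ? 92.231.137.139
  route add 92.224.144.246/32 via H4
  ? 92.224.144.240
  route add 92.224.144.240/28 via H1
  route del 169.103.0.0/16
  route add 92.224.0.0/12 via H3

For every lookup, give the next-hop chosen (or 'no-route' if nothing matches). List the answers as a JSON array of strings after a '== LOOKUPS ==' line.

Process each operation:
  + 92.224.128.0/19 (H3) depth=19
  + 169.103.206.0/24 (H3) depth=24
  + 92.224.0.0/12 (H0) depth=12
  lookup 92.224.129.244: bits 0101110011100000100 walk d0:-→d1:-→d2:-→d3:-→d4:-→d5:-→d6:-→d7:-→d8:-→d9:-→d10:-→d11:-→d12:H0→d13:-→d14:-→d15:-→d16:-→d17:-→d18:-→d19:H3 -> H3
  + 92.0.0.0/6 (H3) depth=6
  + 169.103.0.0/16 (H2) depth=16
  lookup 92.224.128.67: bits 0101110011100000100 walk d0:-→d1:-→d2:-→d3:-→d4:-→d5:-→d6:H3→d7:-→d8:-→d9:-→d10:-→d11:-→d12:H0→d13:-→d14:-→d15:-→d16:-→d17:-→d18:-→d19:H3 -> H3
  + 92.224.144.240/28 (H4) depth=28
  + 169.0.0.0/8 (H1) depth=8
  + 92.224.144.240/28 (H0) depth=28
  lookup 92.224.144.240: bits 0101110011100000100100001111 walk d0:-→d1:-→d2:-→d3:-→d4:-→d5:-→d6:H3→d7:-→d8:-→d9:-→d10:-→d11:-→d12:H0→d13:-→d14:-→d15:-→d16:-→d17:-→d18:-→d19:H3→d20:-→d21:-→d22:-→d23:-→d24:-→d25:-→d26:-→d27:-→d28:H0 -> H0
  + 0.0.0.0/0 (H2) depth=0
  lookup 172.27.56.113: bits 10101 walk d0:H2→d1:-→d2:-→d3:-→d4:-→d5:- -> H2
  del 169.0.0.0/8 (clear depth 8)
  + 92.224.144.0/20 (H4) depth=20
  + 92.224.144.240/28 (H1) depth=28
  lookup 169.103.0.13: bits 1010100101100111 walk d0:H2→d1:-→d2:-→d3:-→d4:-→d5:-→d6:-→d7:-→d8:-→d9:-→d10:-→d11:-→d12:-→d13:-→d14:-→d15:-→d16:H2 -> H2
  lookup 17.34.82.232: bits 0 walk d0:H2→d1:- -> H2
  del 92.224.144.0/20 (clear depth 20)
  + 92.224.128.0/17 (H3) depth=17
  + 0.0.0.0/0 (H4) depth=0
  lookup 92.231.137.139: bits 0101110011100 walk d0:H4→d1:-→d2:-→d3:-→d4:-→d5:-→d6:H3→d7:-→d8:-→d9:-→d10:-→d11:-→d12:H0→d13:- -> H0
  + 92.224.144.246/32 (H4) depth=32
  lookup 92.224.144.240: bits 01011100111000001001000011110 walk d0:H4→d1:-→d2:-→d3:-→d4:-→d5:-→d6:H3→d7:-→d8:-→d9:-→d10:-→d11:-→d12:H0→d13:-→d14:-→d15:-→d16:-→d17:H3→d18:-→d19:H3→d20:-→d21:-→d22:-→d23:-→d24:-→d25:-→d26:-→d27:-→d28:H1→d29:- -> H1
  + 92.224.144.240/28 (H1) depth=28
  del 169.103.0.0/16 (clear depth 16)
  + 92.224.0.0/12 (H3) depth=12

== LOOKUPS ==
["H3","H3","H0","H2","H2","H2","H0","H1"]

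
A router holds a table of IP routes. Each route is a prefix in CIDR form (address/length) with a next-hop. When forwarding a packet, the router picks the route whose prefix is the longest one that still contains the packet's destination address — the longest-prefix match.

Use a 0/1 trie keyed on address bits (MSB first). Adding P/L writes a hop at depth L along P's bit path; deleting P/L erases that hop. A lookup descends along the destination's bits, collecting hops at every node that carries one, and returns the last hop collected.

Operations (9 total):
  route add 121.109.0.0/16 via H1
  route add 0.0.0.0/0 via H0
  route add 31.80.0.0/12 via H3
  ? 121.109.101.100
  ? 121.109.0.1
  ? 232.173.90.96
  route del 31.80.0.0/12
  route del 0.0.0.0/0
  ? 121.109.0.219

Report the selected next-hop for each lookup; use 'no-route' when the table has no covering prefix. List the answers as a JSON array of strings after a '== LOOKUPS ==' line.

Trace:
  add 121.109.0.0/16 -> H1 at depth 16
  add 0.0.0.0/0 -> H0 at depth 0
  add 31.80.0.0/12 -> H3 at depth 12
  ? 121.109.101.100  path d0:H0→d1:-→d2:-→d3:-→d4:-→d5:-→d6:-→d7:-→d8:-→d9:-→d10:-→d11:-→d12:-→d13:-→d14:-→d15:-→d16:H1  best=H1
  ? 121.109.0.1  path d0:H0→d1:-→d2:-→d3:-→d4:-→d5:-→d6:-→d7:-→d8:-→d9:-→d10:-→d11:-→d12:-→d13:-→d14:-→d15:-→d16:H1  best=H1
  ? 232.173.90.96  path d0:H0  best=H0
  - 31.80.0.0/12 clear@12
  - 0.0.0.0/0 clear@0
  ? 121.109.0.219  path d0:-→d1:-→d2:-→d3:-→d4:-→d5:-→d6:-→d7:-→d8:-→d9:-→d10:-→d11:-→d12:-→d13:-→d14:-→d15:-→d16:H1  best=H1

== LOOKUPS ==
["H1","H1","H0","H1"]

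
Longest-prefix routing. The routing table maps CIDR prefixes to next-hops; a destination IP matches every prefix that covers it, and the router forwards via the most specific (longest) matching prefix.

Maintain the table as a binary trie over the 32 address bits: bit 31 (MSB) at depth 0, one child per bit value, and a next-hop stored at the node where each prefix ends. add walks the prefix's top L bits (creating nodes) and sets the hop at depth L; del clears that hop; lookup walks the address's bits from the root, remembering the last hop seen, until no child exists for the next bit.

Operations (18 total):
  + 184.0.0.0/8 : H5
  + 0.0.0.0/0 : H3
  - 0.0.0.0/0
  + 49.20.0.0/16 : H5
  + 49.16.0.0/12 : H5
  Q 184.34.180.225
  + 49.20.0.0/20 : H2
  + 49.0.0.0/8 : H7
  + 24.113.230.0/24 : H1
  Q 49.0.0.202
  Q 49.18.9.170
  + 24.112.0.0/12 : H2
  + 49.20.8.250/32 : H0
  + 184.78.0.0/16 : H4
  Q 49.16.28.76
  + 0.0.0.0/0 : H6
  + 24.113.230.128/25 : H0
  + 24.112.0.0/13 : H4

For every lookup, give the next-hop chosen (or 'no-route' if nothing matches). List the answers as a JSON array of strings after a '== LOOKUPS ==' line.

Apply in order:
  add 184.0.0.0/8 -> H5 at depth 8
  add 0.0.0.0/0 -> H3 at depth 0
  del 0.0.0.0/0 (clear depth 0)
  add 49.20.0.0/16 -> H5 at depth 16
  add 49.16.0.0/12 -> H5 at depth 12
  lookup 184.34.180.225: bits 10111000 walk d0:-→d1:-→d2:-→d3:-→d4:-→d5:-→d6:-→d7:-→d8:H5 -> H5
  add 49.20.0.0/20 -> H2 at depth 20
  add 49.0.0.0/8 -> H7 at depth 8
  add 24.113.230.0/24 -> H1 at depth 24
  lookup 49.0.0.202: bits 00110001000 walk d0:-→d1:-→d2:-→d3:-→d4:-→d5:-→d6:-→d7:-→d8:H7→d9:-→d10:-→d11:- -> H7
  lookup 49.18.9.170: bits 0011000100010 walk d0:-→d1:-→d2:-→d3:-→d4:-→d5:-→d6:-→d7:-→d8:H7→d9:-→d10:-→d11:-→d12:H5→d13:- -> H5
  add 24.112.0.0/12 -> H2 at depth 12
  add 49.20.8.250/32 -> H0 at depth 32
  add 184.78.0.0/16 -> H4 at depth 16
  lookup 49.16.28.76: bits 0011000100010 walk d0:-→d1:-→d2:-→d3:-→d4:-→d5:-→d6:-→d7:-→d8:H7→d9:-→d10:-→d11:-→d12:H5→d13:- -> H5
  add 0.0.0.0/0 -> H6 at depth 0
  add 24.113.230.128/25 -> H0 at depth 25
  add 24.112.0.0/13 -> H4 at depth 13

== LOOKUPS ==
["H5","H7","H5","H5"]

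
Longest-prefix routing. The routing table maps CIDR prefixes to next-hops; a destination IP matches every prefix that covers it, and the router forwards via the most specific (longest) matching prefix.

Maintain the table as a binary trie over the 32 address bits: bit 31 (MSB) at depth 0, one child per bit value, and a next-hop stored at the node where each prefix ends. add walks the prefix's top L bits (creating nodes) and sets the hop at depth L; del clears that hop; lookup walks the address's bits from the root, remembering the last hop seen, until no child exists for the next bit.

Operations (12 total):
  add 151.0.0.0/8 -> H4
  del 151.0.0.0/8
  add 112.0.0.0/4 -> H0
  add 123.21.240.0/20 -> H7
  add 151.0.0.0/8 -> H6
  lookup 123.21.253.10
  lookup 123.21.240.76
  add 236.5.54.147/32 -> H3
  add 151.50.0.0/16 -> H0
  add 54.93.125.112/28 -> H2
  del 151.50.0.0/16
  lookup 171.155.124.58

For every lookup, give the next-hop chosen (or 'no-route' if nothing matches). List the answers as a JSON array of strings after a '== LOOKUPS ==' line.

Trace:
  + 151.0.0.0/8 (H4) depth=8
  - 151.0.0.0/8 clear@8
  + 112.0.0.0/4 (H0) depth=4
  + 123.21.240.0/20 (H7) depth=20
  + 151.0.0.0/8 (H6) depth=8
  Q 123.21.253.10: descend 01111011000101011111 ; hops seen [H0,H7] ; pick H7
  Q 123.21.240.76: descend 01111011000101011111 ; hops seen [H0,H7] ; pick H7
  + 236.5.54.147/32 (H3) depth=32
  + 151.50.0.0/16 (H0) depth=16
  + 54.93.125.112/28 (H2) depth=28
  - 151.50.0.0/16 clear@16
  Q 171.155.124.58: descend 10 ; hops seen [∅] ; pick no-route

== LOOKUPS ==
["H7","H7","no-route"]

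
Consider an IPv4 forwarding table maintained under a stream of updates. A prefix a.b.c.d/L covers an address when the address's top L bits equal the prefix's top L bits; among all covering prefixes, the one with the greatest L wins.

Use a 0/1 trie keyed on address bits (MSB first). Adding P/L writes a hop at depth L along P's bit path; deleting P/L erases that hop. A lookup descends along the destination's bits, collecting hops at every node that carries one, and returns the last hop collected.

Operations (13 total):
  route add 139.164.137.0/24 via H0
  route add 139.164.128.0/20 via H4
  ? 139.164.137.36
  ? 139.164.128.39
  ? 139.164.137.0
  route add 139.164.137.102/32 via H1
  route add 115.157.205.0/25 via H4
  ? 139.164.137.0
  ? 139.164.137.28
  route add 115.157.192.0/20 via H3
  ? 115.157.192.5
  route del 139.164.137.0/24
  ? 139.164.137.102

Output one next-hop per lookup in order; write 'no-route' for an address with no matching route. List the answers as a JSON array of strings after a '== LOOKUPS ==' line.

Trace:
  + 139.164.137.0/24 (H0) depth=24
  + 139.164.128.0/20 (H4) depth=20
  Q 139.164.137.36: descend 100010111010010010001001 ; hops seen [H4,H0] ; pick H0
  Q 139.164.128.39: descend 10001011101001001000 ; hops seen [H4] ; pick H4
  Q 139.164.137.0: descend 100010111010010010001001 ; hops seen [H4,H0] ; pick H0
  + 139.164.137.102/32 (H1) depth=32
  + 115.157.205.0/25 (H4) depth=25
  Q 139.164.137.0: descend 1000101110100100100010010 ; hops seen [H4,H0] ; pick H0
  Q 139.164.137.28: descend 1000101110100100100010010 ; hops seen [H4,H0] ; pick H0
  + 115.157.192.0/20 (H3) depth=20
  Q 115.157.192.5: descend 01110011100111011100 ; hops seen [H3] ; pick H3
  - 139.164.137.0/24 clear@24
  Q 139.164.137.102: descend 10001011101001001000100101100110 ; hops seen [H4,H1] ; pick H1

== LOOKUPS ==
["H0","H4","H0","H0","H0","H3","H1"]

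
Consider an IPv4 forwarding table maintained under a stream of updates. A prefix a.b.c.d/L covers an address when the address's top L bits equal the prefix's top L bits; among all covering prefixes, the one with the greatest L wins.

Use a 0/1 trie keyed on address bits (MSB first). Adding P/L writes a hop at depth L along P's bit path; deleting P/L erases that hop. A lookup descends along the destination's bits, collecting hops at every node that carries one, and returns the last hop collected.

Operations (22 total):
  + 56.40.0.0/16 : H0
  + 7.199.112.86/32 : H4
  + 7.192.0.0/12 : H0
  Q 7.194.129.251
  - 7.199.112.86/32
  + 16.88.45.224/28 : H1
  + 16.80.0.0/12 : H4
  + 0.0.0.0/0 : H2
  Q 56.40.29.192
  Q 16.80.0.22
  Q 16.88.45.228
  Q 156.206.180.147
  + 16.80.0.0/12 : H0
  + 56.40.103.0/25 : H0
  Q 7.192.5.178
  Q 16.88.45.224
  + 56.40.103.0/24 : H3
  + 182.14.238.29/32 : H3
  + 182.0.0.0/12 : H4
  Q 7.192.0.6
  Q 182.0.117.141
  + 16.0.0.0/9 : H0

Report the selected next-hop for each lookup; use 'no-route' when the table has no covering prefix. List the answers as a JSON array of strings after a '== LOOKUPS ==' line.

Apply in order:
  + 56.40.0.0/16 (H0) depth=16
  + 7.199.112.86/32 (H4) depth=32
  + 7.192.0.0/12 (H0) depth=12
  Q 7.194.129.251: descend 0000011111000 ; hops seen [H0] ; pick H0
  del 7.199.112.86/32 (clear depth 32)
  + 16.88.45.224/28 (H1) depth=28
  + 16.80.0.0/12 (H4) depth=12
  + 0.0.0.0/0 (H2) depth=0
  Q 56.40.29.192: descend 0011100000101000 ; hops seen [H2,H0] ; pick H0
  Q 16.80.0.22: descend 000100000101 ; hops seen [H2,H4] ; pick H4
  Q 16.88.45.228: descend 0001000001011000001011011110 ; hops seen [H2,H4,H1] ; pick H1
  Q 156.206.180.147: descend ε ; hops seen [H2] ; pick H2
  + 16.80.0.0/12 (H0) depth=12
  + 56.40.103.0/25 (H0) depth=25
  Q 7.192.5.178: descend 0000011111000 ; hops seen [H2,H0] ; pick H0
  Q 16.88.45.224: descend 0001000001011000001011011110 ; hops seen [H2,H0,H1] ; pick H1
  + 56.40.103.0/24 (H3) depth=24
  + 182.14.238.29/32 (H3) depth=32
  + 182.0.0.0/12 (H4) depth=12
  Q 7.192.0.6: descend 0000011111000 ; hops seen [H2,H0] ; pick H0
  Q 182.0.117.141: descend 101101100000 ; hops seen [H2,H4] ; pick H4
  + 16.0.0.0/9 (H0) depth=9

== LOOKUPS ==
["H0","H0","H4","H1","H2","H0","H1","H0","H4"]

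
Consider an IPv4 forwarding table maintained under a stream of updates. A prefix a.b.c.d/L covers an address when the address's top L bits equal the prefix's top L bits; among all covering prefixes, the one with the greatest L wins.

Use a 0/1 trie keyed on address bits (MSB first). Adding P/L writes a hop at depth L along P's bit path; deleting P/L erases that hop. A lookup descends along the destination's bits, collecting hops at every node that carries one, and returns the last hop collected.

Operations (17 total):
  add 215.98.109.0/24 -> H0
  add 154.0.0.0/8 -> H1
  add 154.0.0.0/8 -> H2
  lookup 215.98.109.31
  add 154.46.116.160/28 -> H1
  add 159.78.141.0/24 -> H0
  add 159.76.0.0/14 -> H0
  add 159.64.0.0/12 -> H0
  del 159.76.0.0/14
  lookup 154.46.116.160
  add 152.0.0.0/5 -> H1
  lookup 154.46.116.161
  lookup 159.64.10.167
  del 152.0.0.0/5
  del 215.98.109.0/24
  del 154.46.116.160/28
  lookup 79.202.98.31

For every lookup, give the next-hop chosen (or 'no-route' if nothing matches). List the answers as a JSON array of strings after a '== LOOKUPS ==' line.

Apply in order:
  add 215.98.109.0/24 -> H0 at depth 24
  add 154.0.0.0/8 -> H1 at depth 8
  add 154.0.0.0/8 -> H2 at depth 8
  lookup 215.98.109.31: bits 110101110110001001101101 walk d0:-→d1:-→d2:-→d3:-→d4:-→d5:-→d6:-→d7:-→d8:-→d9:-→d10:-→d11:-→d12:-→d13:-→d14:-→d15:-→d16:-→d17:-→d18:-→d19:-→d20:-→d21:-→d22:-→d23:-→d24:H0 -> H0
  add 154.46.116.160/28 -> H1 at depth 28
  add 159.78.141.0/24 -> H0 at depth 24
  add 159.76.0.0/14 -> H0 at depth 14
  add 159.64.0.0/12 -> H0 at depth 12
  - 159.76.0.0/14 clear@14
  lookup 154.46.116.160: bits 1001101000101110011101001010 walk d0:-→d1:-→d2:-→d3:-→d4:-→d5:-→d6:-→d7:-→d8:H2→d9:-→d10:-→d11:-→d12:-→d13:-→d14:-→d15:-→d16:-→d17:-→d18:-→d19:-→d20:-→d21:-→d22:-→d23:-→d24:-→d25:-→d26:-→d27:-→d28:H1 -> H1
  add 152.0.0.0/5 -> H1 at depth 5
  lookup 154.46.116.161: bits 1001101000101110011101001010 walk d0:-→d1:-→d2:-→d3:-→d4:-→d5:H1→d6:-→d7:-→d8:H2→d9:-→d10:-→d11:-→d12:-→d13:-→d14:-→d15:-→d16:-→d17:-→d18:-→d19:-→d20:-→d21:-→d22:-→d23:-→d24:-→d25:-→d26:-→d27:-→d28:H1 -> H1
  lookup 159.64.10.167: bits 100111110100 walk d0:-→d1:-→d2:-→d3:-→d4:-→d5:H1→d6:-→d7:-→d8:-→d9:-→d10:-→d11:-→d12:H0 -> H0
  - 152.0.0.0/5 clear@5
  - 215.98.109.0/24 clear@24
  - 154.46.116.160/28 clear@28
  lookup 79.202.98.31: bits ε walk d0:- -> no-route

== LOOKUPS ==
["H0","H1","H1","H0","no-route"]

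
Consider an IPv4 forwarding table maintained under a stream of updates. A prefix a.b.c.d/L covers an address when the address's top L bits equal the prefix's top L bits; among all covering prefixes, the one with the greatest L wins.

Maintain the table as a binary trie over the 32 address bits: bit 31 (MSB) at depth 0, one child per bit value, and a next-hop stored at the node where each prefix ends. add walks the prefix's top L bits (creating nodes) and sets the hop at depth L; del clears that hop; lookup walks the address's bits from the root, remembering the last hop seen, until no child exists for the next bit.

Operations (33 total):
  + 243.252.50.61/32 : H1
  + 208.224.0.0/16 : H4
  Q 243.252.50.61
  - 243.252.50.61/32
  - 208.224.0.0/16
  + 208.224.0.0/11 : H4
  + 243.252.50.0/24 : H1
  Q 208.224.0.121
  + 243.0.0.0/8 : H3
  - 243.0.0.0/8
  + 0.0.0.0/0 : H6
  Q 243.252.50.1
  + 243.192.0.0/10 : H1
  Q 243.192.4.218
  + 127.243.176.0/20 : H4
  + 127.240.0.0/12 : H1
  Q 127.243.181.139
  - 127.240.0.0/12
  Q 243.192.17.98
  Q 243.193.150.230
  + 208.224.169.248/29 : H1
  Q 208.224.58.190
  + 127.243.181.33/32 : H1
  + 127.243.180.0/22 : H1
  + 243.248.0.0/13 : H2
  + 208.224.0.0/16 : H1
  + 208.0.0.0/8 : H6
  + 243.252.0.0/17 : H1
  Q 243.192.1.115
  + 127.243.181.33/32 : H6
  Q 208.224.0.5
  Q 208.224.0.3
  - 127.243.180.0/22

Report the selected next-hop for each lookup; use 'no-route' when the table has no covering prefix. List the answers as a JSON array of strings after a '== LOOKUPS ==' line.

Apply in order:
  add 243.252.50.61/32 -> H1 at depth 32
  add 208.224.0.0/16 -> H4 at depth 16
  Q 243.252.50.61: descend 11110011111111000011001000111101 ; hops seen [H1] ; pick H1
  - 243.252.50.61/32 clear@32
  - 208.224.0.0/16 clear@16
  add 208.224.0.0/11 -> H4 at depth 11
  add 243.252.50.0/24 -> H1 at depth 24
  Q 208.224.0.121: descend 1101000011100000 ; hops seen [H4] ; pick H4
  add 243.0.0.0/8 -> H3 at depth 8
  - 243.0.0.0/8 clear@8
  add 0.0.0.0/0 -> H6 at depth 0
  Q 243.252.50.1: descend 11110011111111000011001000 ; hops seen [H6,H1] ; pick H1
  add 243.192.0.0/10 -> H1 at depth 10
  Q 243.192.4.218: descend 1111001111 ; hops seen [H6,H1] ; pick H1
  add 127.243.176.0/20 -> H4 at depth 20
  add 127.240.0.0/12 -> H1 at depth 12
  Q 127.243.181.139: descend 01111111111100111011 ; hops seen [H6,H1,H4] ; pick H4
  - 127.240.0.0/12 clear@12
  Q 243.192.17.98: descend 1111001111 ; hops seen [H6,H1] ; pick H1
  Q 243.193.150.230: descend 1111001111 ; hops seen [H6,H1] ; pick H1
  add 208.224.169.248/29 -> H1 at depth 29
  Q 208.224.58.190: descend 1101000011100000 ; hops seen [H6,H4] ; pick H4
  add 127.243.181.33/32 -> H1 at depth 32
  add 127.243.180.0/22 -> H1 at depth 22
  add 243.248.0.0/13 -> H2 at depth 13
  add 208.224.0.0/16 -> H1 at depth 16
  add 208.0.0.0/8 -> H6 at depth 8
  add 243.252.0.0/17 -> H1 at depth 17
  Q 243.192.1.115: descend 1111001111 ; hops seen [H6,H1] ; pick H1
  add 127.243.181.33/32 -> H6 at depth 32
  Q 208.224.0.5: descend 1101000011100000 ; hops seen [H6,H6,H4,H1] ; pick H1
  Q 208.224.0.3: descend 1101000011100000 ; hops seen [H6,H6,H4,H1] ; pick H1
  - 127.243.180.0/22 clear@22

== LOOKUPS ==
["H1","H4","H1","H1","H4","H1","H1","H4","H1","H1","H1"]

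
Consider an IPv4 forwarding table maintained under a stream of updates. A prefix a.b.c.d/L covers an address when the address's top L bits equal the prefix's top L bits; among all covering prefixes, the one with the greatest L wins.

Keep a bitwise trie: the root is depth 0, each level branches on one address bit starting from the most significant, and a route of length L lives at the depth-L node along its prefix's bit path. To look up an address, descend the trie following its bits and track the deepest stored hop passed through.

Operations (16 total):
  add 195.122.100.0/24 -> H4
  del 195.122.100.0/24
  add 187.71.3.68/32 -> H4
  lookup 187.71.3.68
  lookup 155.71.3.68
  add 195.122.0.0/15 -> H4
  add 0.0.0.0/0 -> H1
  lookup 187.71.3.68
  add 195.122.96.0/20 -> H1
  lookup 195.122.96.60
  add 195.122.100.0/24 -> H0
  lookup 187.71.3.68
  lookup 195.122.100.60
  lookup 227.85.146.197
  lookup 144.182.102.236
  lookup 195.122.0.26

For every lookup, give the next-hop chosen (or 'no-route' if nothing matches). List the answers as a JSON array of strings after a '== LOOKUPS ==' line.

Trace:
  + 195.122.100.0/24 (H4) depth=24
  del 195.122.100.0/24 (clear depth 24)
  + 187.71.3.68/32 (H4) depth=32
  lookup 187.71.3.68: bits 10111011010001110000001101000100 walk d0:-→d1:-→d2:-→d3:-→d4:-→d5:-→d6:-→d7:-→d8:-→d9:-→d10:-→d11:-→d12:-→d13:-→d14:-→d15:-→d16:-→d17:-→d18:-→d19:-→d20:-→d21:-→d22:-→d23:-→d24:-→d25:-→d26:-→d27:-→d28:-→d29:-→d30:-→d31:-→d32:H4 -> H4
  lookup 155.71.3.68: bits 10 walk d0:-→d1:-→d2:- -> no-route
  + 195.122.0.0/15 (H4) depth=15
  + 0.0.0.0/0 (H1) depth=0
  lookup 187.71.3.68: bits 10111011010001110000001101000100 walk d0:H1→d1:-→d2:-→d3:-→d4:-→d5:-→d6:-→d7:-→d8:-→d9:-→d10:-→d11:-→d12:-→d13:-→d14:-→d15:-→d16:-→d17:-→d18:-→d19:-→d20:-→d21:-→d22:-→d23:-→d24:-→d25:-→d26:-→d27:-→d28:-→d29:-→d30:-→d31:-→d32:H4 -> H4
  + 195.122.96.0/20 (H1) depth=20
  lookup 195.122.96.60: bits 110000110111101001100 walk d0:H1→d1:-→d2:-→d3:-→d4:-→d5:-→d6:-→d7:-→d8:-→d9:-→d10:-→d11:-→d12:-→d13:-→d14:-→d15:H4→d16:-→d17:-→d18:-→d19:-→d20:H1→d21:- -> H1
  + 195.122.100.0/24 (H0) depth=24
  lookup 187.71.3.68: bits 10111011010001110000001101000100 walk d0:H1→d1:-→d2:-→d3:-→d4:-→d5:-→d6:-→d7:-→d8:-→d9:-→d10:-→d11:-→d12:-→d13:-→d14:-→d15:-→d16:-→d17:-→d18:-→d19:-→d20:-→d21:-→d22:-→d23:-→d24:-→d25:-→d26:-→d27:-→d28:-→d29:-→d30:-→d31:-→d32:H4 -> H4
  lookup 195.122.100.60: bits 110000110111101001100100 walk d0:H1→d1:-→d2:-→d3:-→d4:-→d5:-→d6:-→d7:-→d8:-→d9:-→d10:-→d11:-→d12:-→d13:-→d14:-→d15:H4→d16:-→d17:-→d18:-→d19:-→d20:H1→d21:-→d22:-→d23:-→d24:H0 -> H0
  lookup 227.85.146.197: bits 11 walk d0:H1→d1:-→d2:- -> H1
  lookup 144.182.102.236: bits 10 walk d0:H1→d1:-→d2:- -> H1
  lookup 195.122.0.26: bits 11000011011110100 walk d0:H1→d1:-→d2:-→d3:-→d4:-→d5:-→d6:-→d7:-→d8:-→d9:-→d10:-→d11:-→d12:-→d13:-→d14:-→d15:H4→d16:-→d17:- -> H4

== LOOKUPS ==
["H4","no-route","H4","H1","H4","H0","H1","H1","H4"]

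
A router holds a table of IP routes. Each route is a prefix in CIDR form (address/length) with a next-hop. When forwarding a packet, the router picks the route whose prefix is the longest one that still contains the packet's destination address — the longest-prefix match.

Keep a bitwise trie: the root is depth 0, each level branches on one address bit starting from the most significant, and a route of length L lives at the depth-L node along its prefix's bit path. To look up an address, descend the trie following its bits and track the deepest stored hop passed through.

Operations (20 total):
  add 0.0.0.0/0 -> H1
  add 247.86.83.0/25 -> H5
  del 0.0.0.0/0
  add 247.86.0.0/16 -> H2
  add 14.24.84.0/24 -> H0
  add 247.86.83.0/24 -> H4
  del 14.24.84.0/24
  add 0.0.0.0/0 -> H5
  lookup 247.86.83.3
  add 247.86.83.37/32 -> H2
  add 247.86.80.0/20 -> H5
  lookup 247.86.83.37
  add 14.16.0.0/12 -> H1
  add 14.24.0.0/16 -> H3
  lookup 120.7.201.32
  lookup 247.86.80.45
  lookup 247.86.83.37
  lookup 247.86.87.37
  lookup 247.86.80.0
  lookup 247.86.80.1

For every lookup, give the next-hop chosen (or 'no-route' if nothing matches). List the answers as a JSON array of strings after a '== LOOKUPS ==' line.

Trace:
  + 0.0.0.0/0 (H1) depth=0
  + 247.86.83.0/25 (H5) depth=25
  - 0.0.0.0/0 clear@0
  + 247.86.0.0/16 (H2) depth=16
  + 14.24.84.0/24 (H0) depth=24
  + 247.86.83.0/24 (H4) depth=24
  - 14.24.84.0/24 clear@24
  + 0.0.0.0/0 (H5) depth=0
  Q 247.86.83.3: descend 1111011101010110010100110 ; hops seen [H5,H2,H4,H5] ; pick H5
  + 247.86.83.37/32 (H2) depth=32
  + 247.86.80.0/20 (H5) depth=20
  Q 247.86.83.37: descend 11110111010101100101001100100101 ; hops seen [H5,H2,H5,H4,H5,H2] ; pick H2
  + 14.16.0.0/12 (H1) depth=12
  + 14.24.0.0/16 (H3) depth=16
  Q 120.7.201.32: descend 0 ; hops seen [H5] ; pick H5
  Q 247.86.80.45: descend 1111011101010110010100 ; hops seen [H5,H2,H5] ; pick H5
  Q 247.86.83.37: descend 11110111010101100101001100100101 ; hops seen [H5,H2,H5,H4,H5,H2] ; pick H2
  Q 247.86.87.37: descend 111101110101011001010 ; hops seen [H5,H2,H5] ; pick H5
  Q 247.86.80.0: descend 1111011101010110010100 ; hops seen [H5,H2,H5] ; pick H5
  Q 247.86.80.1: descend 1111011101010110010100 ; hops seen [H5,H2,H5] ; pick H5

== LOOKUPS ==
["H5","H2","H5","H5","H2","H5","H5","H5"]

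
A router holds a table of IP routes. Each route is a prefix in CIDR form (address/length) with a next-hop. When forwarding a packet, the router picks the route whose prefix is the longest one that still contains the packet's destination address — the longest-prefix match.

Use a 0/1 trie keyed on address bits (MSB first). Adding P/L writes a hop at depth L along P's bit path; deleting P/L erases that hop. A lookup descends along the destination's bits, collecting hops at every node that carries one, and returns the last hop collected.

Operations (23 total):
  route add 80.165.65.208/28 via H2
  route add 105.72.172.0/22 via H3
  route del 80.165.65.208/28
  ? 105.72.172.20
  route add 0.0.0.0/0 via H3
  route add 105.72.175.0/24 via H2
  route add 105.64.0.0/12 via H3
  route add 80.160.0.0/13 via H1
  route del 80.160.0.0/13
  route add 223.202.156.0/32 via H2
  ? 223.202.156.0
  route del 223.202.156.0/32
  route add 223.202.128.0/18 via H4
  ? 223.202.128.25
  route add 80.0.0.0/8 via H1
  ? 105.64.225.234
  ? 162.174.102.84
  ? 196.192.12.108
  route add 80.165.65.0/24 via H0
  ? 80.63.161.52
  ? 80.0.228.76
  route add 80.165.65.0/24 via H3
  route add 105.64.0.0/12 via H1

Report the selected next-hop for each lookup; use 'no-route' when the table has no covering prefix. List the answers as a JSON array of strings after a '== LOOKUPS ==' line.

Apply in order:
  add 80.165.65.208/28 -> H2 at depth 28
  add 105.72.172.0/22 -> H3 at depth 22
  - 80.165.65.208/28 clear@28
  lookup 105.72.172.20: bits 0110100101001000101011 walk d0:-→d1:-→d2:-→d3:-→d4:-→d5:-→d6:-→d7:-→d8:-→d9:-→d10:-→d11:-→d12:-→d13:-→d14:-→d15:-→d16:-→d17:-→d18:-→d19:-→d20:-→d21:-→d22:H3 -> H3
  add 0.0.0.0/0 -> H3 at depth 0
  add 105.72.175.0/24 -> H2 at depth 24
  add 105.64.0.0/12 -> H3 at depth 12
  add 80.160.0.0/13 -> H1 at depth 13
  - 80.160.0.0/13 clear@13
  add 223.202.156.0/32 -> H2 at depth 32
  lookup 223.202.156.0: bits 11011111110010101001110000000000 walk d0:H3→d1:-→d2:-→d3:-→d4:-→d5:-→d6:-→d7:-→d8:-→d9:-→d10:-→d11:-→d12:-→d13:-→d14:-→d15:-→d16:-→d17:-→d18:-→d19:-→d20:-→d21:-→d22:-→d23:-→d24:-→d25:-→d26:-→d27:-→d28:-→d29:-→d30:-→d31:-→d32:H2 -> H2
  - 223.202.156.0/32 clear@32
  add 223.202.128.0/18 -> H4 at depth 18
  lookup 223.202.128.25: bits 1101111111001010100 walk d0:H3→d1:-→d2:-→d3:-→d4:-→d5:-→d6:-→d7:-→d8:-→d9:-→d10:-→d11:-→d12:-→d13:-→d14:-→d15:-→d16:-→d17:-→d18:H4→d19:- -> H4
  add 80.0.0.0/8 -> H1 at depth 8
  lookup 105.64.225.234: bits 011010010100 walk d0:H3→d1:-→d2:-→d3:-→d4:-→d5:-→d6:-→d7:-→d8:-→d9:-→d10:-→d11:-→d12:H3 -> H3
  lookup 162.174.102.84: bits 1 walk d0:H3→d1:- -> H3
  lookup 196.192.12.108: bits 110 walk d0:H3→d1:-→d2:-→d3:- -> H3
  add 80.165.65.0/24 -> H0 at depth 24
  lookup 80.63.161.52: bits 01010000 walk d0:H3→d1:-→d2:-→d3:-→d4:-→d5:-→d6:-→d7:-→d8:H1 -> H1
  lookup 80.0.228.76: bits 01010000 walk d0:H3→d1:-→d2:-→d3:-→d4:-→d5:-→d6:-→d7:-→d8:H1 -> H1
  add 80.165.65.0/24 -> H3 at depth 24
  add 105.64.0.0/12 -> H1 at depth 12

== LOOKUPS ==
["H3","H2","H4","H3","H3","H3","H1","H1"]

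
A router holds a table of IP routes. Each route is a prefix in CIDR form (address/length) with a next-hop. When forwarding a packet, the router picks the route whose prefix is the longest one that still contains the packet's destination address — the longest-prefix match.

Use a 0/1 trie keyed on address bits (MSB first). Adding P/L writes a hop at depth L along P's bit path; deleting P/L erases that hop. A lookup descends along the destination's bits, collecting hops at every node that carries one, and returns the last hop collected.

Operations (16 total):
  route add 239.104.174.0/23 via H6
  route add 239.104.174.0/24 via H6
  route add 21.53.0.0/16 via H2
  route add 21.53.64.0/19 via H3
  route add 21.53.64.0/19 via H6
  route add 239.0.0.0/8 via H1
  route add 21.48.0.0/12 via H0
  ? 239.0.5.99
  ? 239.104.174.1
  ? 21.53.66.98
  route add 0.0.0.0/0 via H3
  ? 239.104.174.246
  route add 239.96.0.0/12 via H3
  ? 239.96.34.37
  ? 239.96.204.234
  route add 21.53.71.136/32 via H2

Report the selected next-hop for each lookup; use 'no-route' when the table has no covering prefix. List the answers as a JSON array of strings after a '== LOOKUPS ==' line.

Process each operation:
  add 239.104.174.0/23 -> H6 at depth 23
  add 239.104.174.0/24 -> H6 at depth 24
  add 21.53.0.0/16 -> H2 at depth 16
  add 21.53.64.0/19 -> H3 at depth 19
  add 21.53.64.0/19 -> H6 at depth 19
  add 239.0.0.0/8 -> H1 at depth 8
  add 21.48.0.0/12 -> H0 at depth 12
  lookup 239.0.5.99: bits 111011110 walk d0:-→d1:-→d2:-→d3:-→d4:-→d5:-→d6:-→d7:-→d8:H1→d9:- -> H1
  lookup 239.104.174.1: bits 111011110110100010101110 walk d0:-→d1:-→d2:-→d3:-→d4:-→d5:-→d6:-→d7:-→d8:H1→d9:-→d10:-→d11:-→d12:-→d13:-→d14:-→d15:-→d16:-→d17:-→d18:-→d19:-→d20:-→d21:-→d22:-→d23:H6→d24:H6 -> H6
  lookup 21.53.66.98: bits 0001010100110101010 walk d0:-→d1:-→d2:-→d3:-→d4:-→d5:-→d6:-→d7:-→d8:-→d9:-→d10:-→d11:-→d12:H0→d13:-→d14:-→d15:-→d16:H2→d17:-→d18:-→d19:H6 -> H6
  add 0.0.0.0/0 -> H3 at depth 0
  lookup 239.104.174.246: bits 111011110110100010101110 walk d0:H3→d1:-→d2:-→d3:-→d4:-→d5:-→d6:-→d7:-→d8:H1→d9:-→d10:-→d11:-→d12:-→d13:-→d14:-→d15:-→d16:-→d17:-→d18:-→d19:-→d20:-→d21:-→d22:-→d23:H6→d24:H6 -> H6
  add 239.96.0.0/12 -> H3 at depth 12
  lookup 239.96.34.37: bits 111011110110 walk d0:H3→d1:-→d2:-→d3:-→d4:-→d5:-→d6:-→d7:-→d8:H1→d9:-→d10:-→d11:-→d12:H3 -> H3
  lookup 239.96.204.234: bits 111011110110 walk d0:H3→d1:-→d2:-→d3:-→d4:-→d5:-→d6:-→d7:-→d8:H1→d9:-→d10:-→d11:-→d12:H3 -> H3
  add 21.53.71.136/32 -> H2 at depth 32

== LOOKUPS ==
["H1","H6","H6","H6","H3","H3"]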